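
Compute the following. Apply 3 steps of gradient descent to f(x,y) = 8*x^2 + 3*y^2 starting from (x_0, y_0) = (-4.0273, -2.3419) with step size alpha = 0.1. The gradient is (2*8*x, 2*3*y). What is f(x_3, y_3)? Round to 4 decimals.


Gradient descent on f(x,y) = 8*x^2 + 3*y^2.
Starting point: (-4.0273, -2.3419), alpha = 0.1
Step 1: grad_x = 2*8*-4.0273 = -64.4368, grad_y = 2*3*-2.3419 = -14.0514
  x_1 = -4.0273 - 0.1*-64.4368 = 2.4164
  y_1 = -2.3419 - 0.1*-14.0514 = -0.9368
Step 2: grad_x = 2*8*2.4164 = 38.6621, grad_y = 2*3*-0.9368 = -5.6206
  x_2 = 2.4164 - 0.1*38.6621 = -1.4498
  y_2 = -0.9368 - 0.1*-5.6206 = -0.3747
Step 3: grad_x = 2*8*-1.4498 = -23.1972, grad_y = 2*3*-0.3747 = -2.2482
  x_3 = -1.4498 - 0.1*-23.1972 = 0.8699
  y_3 = -0.3747 - 0.1*-2.2482 = -0.1499
f(0.8699, -0.1499) = 8*0.8699^2 + 3*(-0.1499)^2 = 6.1212


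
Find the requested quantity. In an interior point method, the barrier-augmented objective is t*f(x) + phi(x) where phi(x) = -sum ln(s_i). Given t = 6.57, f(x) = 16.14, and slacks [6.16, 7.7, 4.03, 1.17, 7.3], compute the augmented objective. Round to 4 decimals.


Step 1: Compute log-barrier.
ln values: [1.8181, 2.0412, 1.3938, 0.157, 1.9879]
phi = -(1.8181 + 2.0412 + 1.3938 + 0.157 + 1.9879) = -7.3979
Step 2: Compute augmented objective.
t*f(x) = 6.57*16.14 = 106.0398
Total = 106.0398 - 7.3979 = 98.6419


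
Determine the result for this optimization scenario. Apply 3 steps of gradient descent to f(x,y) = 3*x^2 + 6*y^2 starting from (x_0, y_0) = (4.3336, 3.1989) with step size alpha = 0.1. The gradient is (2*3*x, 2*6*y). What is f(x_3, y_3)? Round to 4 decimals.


Gradient descent on f(x,y) = 3*x^2 + 6*y^2.
Starting point: (4.3336, 3.1989), alpha = 0.1
Step 1: grad_x = 2*3*4.3336 = 26.0016, grad_y = 2*6*3.1989 = 38.3868
  x_1 = 4.3336 - 0.1*26.0016 = 1.7334
  y_1 = 3.1989 - 0.1*38.3868 = -0.6398
Step 2: grad_x = 2*3*1.7334 = 10.4006, grad_y = 2*6*-0.6398 = -7.6774
  x_2 = 1.7334 - 0.1*10.4006 = 0.6934
  y_2 = -0.6398 - 0.1*-7.6774 = 0.128
Step 3: grad_x = 2*3*0.6934 = 4.1603, grad_y = 2*6*0.128 = 1.5355
  x_3 = 0.6934 - 0.1*4.1603 = 0.2774
  y_3 = 0.128 - 0.1*1.5355 = -0.0256
f(0.2774, -0.0256) = 3*0.2774^2 + 6*(-0.0256)^2 = 0.2347


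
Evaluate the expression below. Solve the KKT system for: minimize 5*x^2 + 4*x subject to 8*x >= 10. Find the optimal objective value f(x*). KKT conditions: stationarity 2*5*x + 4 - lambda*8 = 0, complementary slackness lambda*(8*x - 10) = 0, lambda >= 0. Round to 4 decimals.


Step 1: Try lambda = 0 (constraint inactive).
x_unc = -4/(2*5) = -0.4
Check: 8*-0.4 = -3.2 < 10 -- violated!
Step 2: Constraint must be active: 8*x = 10
x* = 10/8 = 1.25
lambda = (2*5*1.25 + 4)/8 = 2.0625
Step 3: Compute optimal value.
f(x*) = 5*1.25^2 + 4*1.25 = 12.8125


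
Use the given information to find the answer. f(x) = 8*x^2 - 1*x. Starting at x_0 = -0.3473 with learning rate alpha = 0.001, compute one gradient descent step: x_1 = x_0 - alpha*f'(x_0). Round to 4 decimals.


We compute the gradient at x_0 and apply the update.
f'(x) = 16*x - 1
f'(-0.3473) = 16*-0.3473 - 1 = -6.5568
x_1 = -0.3473 - 0.001*-6.5568 = -0.3407


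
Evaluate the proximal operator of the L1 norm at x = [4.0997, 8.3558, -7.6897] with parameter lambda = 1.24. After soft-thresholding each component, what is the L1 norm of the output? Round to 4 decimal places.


Soft-thresholding with lambda = 1.24:
prox(4.0997) = sign(4.0997)*max(|4.0997| - 1.24, 0) = 2.8597
prox(8.3558) = sign(8.3558)*max(|8.3558| - 1.24, 0) = 7.1158
prox(-7.6897) = sign(-7.6897)*max(|-7.6897| - 1.24, 0) = -6.4497
prox(x) = [2.8597, 7.1158, -6.4497]
||prox(x)||_1 = 2.8597 + 7.1158 + 6.4497 = 16.4252


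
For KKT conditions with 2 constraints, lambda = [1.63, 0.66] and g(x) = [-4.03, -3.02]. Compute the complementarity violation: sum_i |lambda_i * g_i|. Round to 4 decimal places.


KKT complementary slackness check:
lambda_1 * g_1 = 1.63 * -4.03 = -6.5689
lambda_2 * g_2 = 0.66 * -3.02 = -1.9932
Total violation = 6.5689 + 1.9932 = 8.5621


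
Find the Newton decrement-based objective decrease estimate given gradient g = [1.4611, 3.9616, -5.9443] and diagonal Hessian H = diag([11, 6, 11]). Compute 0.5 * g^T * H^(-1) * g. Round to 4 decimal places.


Step 1: H is diagonal, so H^(-1) * g = [0.1328, 0.6603, -0.5404].
Step 2: g^T H^(-1) g = sum_i g_i^2 / H_ii
  = (1.4611)^2/11 + (3.9616)^2/6 + (-5.9443)^2/11
  = 0.1941 + 2.6157 + 3.2122 = 6.022
Step 3: Objective decrease = 0.5 * g^T H^(-1) g = 3.011


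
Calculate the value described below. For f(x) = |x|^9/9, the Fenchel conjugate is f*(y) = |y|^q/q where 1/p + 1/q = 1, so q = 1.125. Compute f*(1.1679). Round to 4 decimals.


The conjugate exponent q satisfies 1/p + 1/q = 1.
p = 9, so q = 9/(9 - 1) = 1.125
|y|^q = 1.1679^1.125 = 1.1908
f*(1.1679) = 1.1908 / 1.125 = 1.0585


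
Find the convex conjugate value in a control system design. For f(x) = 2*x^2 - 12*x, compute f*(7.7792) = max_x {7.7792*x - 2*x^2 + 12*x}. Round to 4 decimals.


f*(y) = sup_x {y*x - a*x^2 - b*x} = sup_x {(y-b)*x - a*x^2}
FOC: (y - b) - 2a*x = 0 => x* = (y - b)/(2a)
x* = (7.7792 + 12)/(2*2) = 4.9448
f*(7.7792) = (y-b)^2/(4a) = (7.7792 + 12)^2/(4*2)
= 391.2168/8 = 48.9021


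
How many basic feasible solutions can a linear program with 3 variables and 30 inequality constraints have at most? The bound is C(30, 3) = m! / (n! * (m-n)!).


Each vertex corresponds to some choice of n active constraints out of m, so the number of vertices is at most C(m, n) = m! / (n!(m-n)!).
m = 30, n = 3
Numerator: 30 * 29 * 28
Denominator: 3! = 6
C(30, 3) = 4060


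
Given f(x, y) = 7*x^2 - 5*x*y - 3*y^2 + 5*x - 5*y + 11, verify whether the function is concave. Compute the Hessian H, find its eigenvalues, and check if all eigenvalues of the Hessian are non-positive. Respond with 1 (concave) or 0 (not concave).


The Hessian of f(x,y) = 7*x^2 - 5*x*y - 3*y^2 + 5*x - 5*y + 11 is:
H = [[14, -5], [-5, -6]]
Trace = 14 - 6 = 8
Determinant = 14*-6 - (-5)^2 = -109
Discriminant = (8)^2 - 4*-109 = 500.0
Eigenvalues: lambda_1 = -7.1803, lambda_2 = 15.1803
The function is not concave.

0


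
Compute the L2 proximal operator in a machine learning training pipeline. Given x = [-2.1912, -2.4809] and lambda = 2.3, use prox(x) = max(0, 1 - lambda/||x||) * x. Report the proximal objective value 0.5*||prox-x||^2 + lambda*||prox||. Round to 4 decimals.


Step 1: Compute ||x||.
||x|| = 3.31
Step 2: Compute scaling factor.
scale = max(0, 1 - 2.3/3.31) = 0.3051
Step 3: prox(x) = [-0.6686, -0.757]
||prox(x)|| = 1.01
Step 4: Proximal objective.
0.5*||prox-x||^2 = 2.645
lambda*||prox|| = 2.323
Total = 4.968


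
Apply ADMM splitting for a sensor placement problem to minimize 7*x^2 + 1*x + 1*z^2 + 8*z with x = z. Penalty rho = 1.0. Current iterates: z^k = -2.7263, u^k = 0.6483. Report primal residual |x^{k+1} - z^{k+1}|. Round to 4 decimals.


ADMM iteration with rho = 1.0, z^k = -2.7263, u^k = 0.6483
Step 1: x-update.
Minimize 7*x^2 + 1*x + (1.0/2)*(x + 2.7263 + 0.6483)^2
FOC: (2*7 + 1.0)*x = -1 + 1.0*(-2.7263 - 0.6483)
x^{k+1} = -0.2916
Step 2: z-update.
Minimize 1*z^2 + 8*z + (1.0/2)*(-0.2916 - z + 0.6483)^2
FOC: (2*1 + 1.0)*z = -8 + 1.0*(-0.2916 + 0.6483)
z^{k+1} = -2.5478
Step 3: u-update.
u^{k+1} = 0.6483 - 0.2916 + 2.5478 = 2.9044
Step 4: Primal residual = |-0.2916 + 2.5478| = 2.2561


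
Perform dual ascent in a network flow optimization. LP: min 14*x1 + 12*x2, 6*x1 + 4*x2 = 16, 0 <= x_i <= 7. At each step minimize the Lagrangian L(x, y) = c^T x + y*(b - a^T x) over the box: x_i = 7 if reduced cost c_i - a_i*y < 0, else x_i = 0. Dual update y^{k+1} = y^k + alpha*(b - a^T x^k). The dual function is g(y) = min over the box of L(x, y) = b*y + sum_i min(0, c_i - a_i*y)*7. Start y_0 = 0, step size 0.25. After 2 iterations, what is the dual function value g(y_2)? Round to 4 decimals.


Dual ascent for LP: min 14*x1 + 12*x2, 6*x1 + 4*x2 = 16, 0 <= x_i <= 7
Step 1: y^k = 0.0, reduced costs: (14.0, 12.0)
  x^k = (0.0, 0.0), subgradient = b - a^T x = 16.0
  y^{k+1} = 0.0 + 0.25*16.0 = 4.0
Step 2: y^k = 4.0, reduced costs: (-10.0, -4.0)
  x^k = (7.0, 7.0), subgradient = b - a^T x = -54.0
  y^{k+1} = 4.0 + 0.25*-54.0 = -9.5
Dual objective at y_2 = -9.5: reduced costs (71.0, 50.0), box minimizer x = (0.0, 0.0)
g(y_2) = b*y + (c1 - a1*y)*x1 + (c2 - a2*y)*x2 = 16*(-9.5) + 71.0*0.0 + 50.0*0.0 = -152.0 + 0.0 + 0.0 = -152.0


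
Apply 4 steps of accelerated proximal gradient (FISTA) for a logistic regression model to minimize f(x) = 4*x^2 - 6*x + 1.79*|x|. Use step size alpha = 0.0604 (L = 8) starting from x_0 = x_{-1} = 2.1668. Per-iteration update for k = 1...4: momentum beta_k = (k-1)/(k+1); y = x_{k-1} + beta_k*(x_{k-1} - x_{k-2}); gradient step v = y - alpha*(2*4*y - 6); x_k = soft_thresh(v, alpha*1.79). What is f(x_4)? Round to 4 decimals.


FISTA on f(x) = 4*x^2 - 6*x + 1.79*|x|
L = 8, alpha = 0.0604
Iteration 1: beta = 0.0, y = 2.1668 + 0.0*(2.1668 - 2.1668) = 2.1668
  grad(y) = 11.3344, v = y - alpha*grad = 1.4822
  prox(v) = soft_thresh(1.4822, 0.1081) = 1.3741
Iteration 2: beta = 0.3333, y = 1.3741 + 0.3333*(1.3741 - 2.1668) = 1.1098
  grad(y) = 2.8788, v = y - alpha*grad = 0.936
  prox(v) = soft_thresh(0.936, 0.1081) = 0.8279
Iteration 3: beta = 0.5, y = 0.8279 + 0.5*(0.8279 - 1.3741) = 0.5547
  grad(y) = -1.5621, v = y - alpha*grad = 0.6491
  prox(v) = soft_thresh(0.6491, 0.1081) = 0.541
Iteration 4: beta = 0.6, y = 0.541 + 0.6*(0.541 - 0.8279) = 0.3688
  grad(y) = -3.0493, v = y - alpha*grad = 0.553
  prox(v) = soft_thresh(0.553, 0.1081) = 0.4449
f(x_4) = 4*0.4449^2 - 6*0.4449 + 1.79*|0.4449| = -1.0813


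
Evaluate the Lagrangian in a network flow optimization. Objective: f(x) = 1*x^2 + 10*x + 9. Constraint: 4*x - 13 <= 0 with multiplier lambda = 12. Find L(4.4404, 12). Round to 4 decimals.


Step 1: Evaluate f(x).
f(4.4404) = 1*4.4404^2 + 10*4.4404 + 9 = 73.1212
Step 2: Evaluate g(x).
g(4.4404) = 4*4.4404 - 13 = 4.7616
Step 3: Compute Lagrangian.
L = 73.1212 + 12*4.7616 = 130.2604


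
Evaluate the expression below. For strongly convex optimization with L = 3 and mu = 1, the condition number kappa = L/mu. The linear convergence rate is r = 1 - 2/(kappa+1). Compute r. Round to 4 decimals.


Step 1: Compute the condition number.
kappa = L/mu = 3/1 = 3.0
Step 2: Compute the convergence rate.
r = 1 - 2/(kappa + 1) = 1 - 2*mu/(L + mu) = (L - mu)/(L + mu) = 2/4 = 0.5


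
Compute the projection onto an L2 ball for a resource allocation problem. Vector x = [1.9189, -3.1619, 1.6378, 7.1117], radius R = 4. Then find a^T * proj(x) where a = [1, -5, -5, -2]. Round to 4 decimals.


Step 1: Compute ||x|| (intermediates to 6 decimals).
||x|| = sqrt(1.9189^2 + (-3.1619)^2 + 1.6378^2 + 7.1117^2) = 8.181592
Step 2: Project.
Since ||x|| > R, scale = R/||x|| = 4/8.181592 = 0.488902, proj(x) = scale * x
proj(x) = [0.938154, -1.545859, 0.800724, 3.476924]
Step 3: Dot product.
a^T * proj(x) = 1*0.938154 - 5*(-1.545859) - 5*0.800724 - 2*3.476924 = -2.29


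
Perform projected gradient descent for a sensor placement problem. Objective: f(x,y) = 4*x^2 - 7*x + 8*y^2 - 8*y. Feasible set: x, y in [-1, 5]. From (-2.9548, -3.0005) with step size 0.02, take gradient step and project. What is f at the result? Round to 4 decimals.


Step 1: Compute gradient at (-2.9548, -3.0005).
grad_x = 2*4*-2.9548 - 7 = -30.6384
grad_y = 2*8*-3.0005 - 8 = -56.008
Step 2: Gradient step.
x_raw = -2.9548 - 0.02*-30.6384 = -2.342
y_raw = -3.0005 - 0.02*-56.008 = -1.8803
Step 3: Project onto [-1, 5].
x_proj = clip(-2.342) = -1.0
y_proj = clip(-1.8803) = -1.0
Step 4: Evaluate f.
f(-1.0, -1.0) = 27.0


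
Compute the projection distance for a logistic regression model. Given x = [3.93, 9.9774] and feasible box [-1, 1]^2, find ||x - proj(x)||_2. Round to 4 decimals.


Project each component onto [-1, 1].
clip(3.93) = 1.0, clip(9.9774) = 1.0
Projection = [1.0, 1.0]
Squared diffs: [8.5849, 80.5937]
Distance = sqrt(89.1786) = 9.4434


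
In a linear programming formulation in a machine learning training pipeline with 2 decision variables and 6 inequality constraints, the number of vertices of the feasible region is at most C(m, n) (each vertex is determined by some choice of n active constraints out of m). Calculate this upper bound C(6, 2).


Each vertex corresponds to some choice of n active constraints out of m, so the number of vertices is at most C(m, n) = m! / (n!(m-n)!).
m = 6, n = 2
Numerator: 6 * 5
Denominator: 2! = 2
C(6, 2) = 15


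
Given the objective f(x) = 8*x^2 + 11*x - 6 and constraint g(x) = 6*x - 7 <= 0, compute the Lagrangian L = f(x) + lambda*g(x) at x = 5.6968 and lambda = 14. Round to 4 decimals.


Step 1: Evaluate f(x).
f(5.6968) = 8*5.6968^2 + 11*5.6968 - 6 = 316.293
Step 2: Evaluate g(x).
g(5.6968) = 6*5.6968 - 7 = 27.1808
Step 3: Compute Lagrangian.
L = 316.293 + 14*27.1808 = 696.8242


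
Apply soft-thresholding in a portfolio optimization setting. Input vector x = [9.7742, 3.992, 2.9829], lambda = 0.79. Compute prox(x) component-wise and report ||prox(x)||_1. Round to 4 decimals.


Soft-thresholding with lambda = 0.79:
prox(9.7742) = sign(9.7742)*max(|9.7742| - 0.79, 0) = 8.9842
prox(3.992) = sign(3.992)*max(|3.992| - 0.79, 0) = 3.202
prox(2.9829) = sign(2.9829)*max(|2.9829| - 0.79, 0) = 2.1929
prox(x) = [8.9842, 3.202, 2.1929]
||prox(x)||_1 = 8.9842 + 3.202 + 2.1929 = 14.3791


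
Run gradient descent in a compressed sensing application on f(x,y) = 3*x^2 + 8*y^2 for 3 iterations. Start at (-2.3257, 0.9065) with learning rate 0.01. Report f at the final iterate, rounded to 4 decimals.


Gradient descent on f(x,y) = 3*x^2 + 8*y^2.
Starting point: (-2.3257, 0.9065), alpha = 0.01
Step 1: grad_x = 2*3*-2.3257 = -13.9542, grad_y = 2*8*0.9065 = 14.504
  x_1 = -2.3257 - 0.01*-13.9542 = -2.1862
  y_1 = 0.9065 - 0.01*14.504 = 0.7615
Step 2: grad_x = 2*3*-2.1862 = -13.1169, grad_y = 2*8*0.7615 = 12.1834
  x_2 = -2.1862 - 0.01*-13.1169 = -2.055
  y_2 = 0.7615 - 0.01*12.1834 = 0.6396
Step 3: grad_x = 2*3*-2.055 = -12.3299, grad_y = 2*8*0.6396 = 10.234
  x_3 = -2.055 - 0.01*-12.3299 = -1.9317
  y_3 = 0.6396 - 0.01*10.234 = 0.5373
f(-1.9317, 0.5373) = 3*(-1.9317)^2 + 8*0.5373^2 = 13.5037


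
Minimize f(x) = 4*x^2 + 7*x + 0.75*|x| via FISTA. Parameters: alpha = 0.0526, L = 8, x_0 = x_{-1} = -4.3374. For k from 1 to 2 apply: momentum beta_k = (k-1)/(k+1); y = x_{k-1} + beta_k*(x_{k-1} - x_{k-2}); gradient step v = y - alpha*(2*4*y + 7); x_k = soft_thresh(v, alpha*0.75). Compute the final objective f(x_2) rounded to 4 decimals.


FISTA on f(x) = 4*x^2 + 7*x + 0.75*|x|
L = 8, alpha = 0.0526
Iteration 1: beta = 0.0, y = -4.3374 + 0.0*(-4.3374 + 4.3374) = -4.3374
  grad(y) = -27.6992, v = y - alpha*grad = -2.8804
  prox(v) = soft_thresh(-2.8804, 0.0395) = -2.841
Iteration 2: beta = 0.3333, y = -2.841 + 0.3333*(-2.841 + 4.3374) = -2.3422
  grad(y) = -11.7373, v = y - alpha*grad = -1.7248
  prox(v) = soft_thresh(-1.7248, 0.0395) = -1.6853
f(x_2) = 4*(-1.6853)^2 + 7*(-1.6853) + 0.75*|-1.6853| = 0.828


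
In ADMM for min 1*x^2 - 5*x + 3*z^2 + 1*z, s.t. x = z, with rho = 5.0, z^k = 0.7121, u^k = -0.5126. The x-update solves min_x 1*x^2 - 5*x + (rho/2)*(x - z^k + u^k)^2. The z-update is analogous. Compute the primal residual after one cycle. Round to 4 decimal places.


ADMM iteration with rho = 5.0, z^k = 0.7121, u^k = -0.5126
Step 1: x-update.
Minimize 1*x^2 - 5*x + (5.0/2)*(x - 0.7121 - 0.5126)^2
FOC: (2*1 + 5.0)*x = 5 + 5.0*(0.7121 + 0.5126)
x^{k+1} = 1.5891
Step 2: z-update.
Minimize 3*z^2 + 1*z + (5.0/2)*(1.5891 - z - 0.5126)^2
FOC: (2*3 + 5.0)*z = -1 + 5.0*(1.5891 - 0.5126)
z^{k+1} = 0.3984
Step 3: u-update.
u^{k+1} = -0.5126 + 1.5891 - 0.3984 = 0.6781
Step 4: Primal residual = |1.5891 - 0.3984| = 1.1907


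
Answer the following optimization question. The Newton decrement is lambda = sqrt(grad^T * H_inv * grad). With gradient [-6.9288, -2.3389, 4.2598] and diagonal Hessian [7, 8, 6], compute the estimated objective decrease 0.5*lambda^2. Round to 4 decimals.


Step 1: H is diagonal, so H^(-1) * g = [-0.9898, -0.2924, 0.71].
Step 2: g^T H^(-1) g = sum_i g_i^2 / H_ii
  = (-6.9288)^2/7 + (-2.3389)^2/8 + (4.2598)^2/6
  = 6.8583 + 0.6838 + 3.0243 = 10.5664
Step 3: Objective decrease = 0.5 * g^T H^(-1) g = 5.2832


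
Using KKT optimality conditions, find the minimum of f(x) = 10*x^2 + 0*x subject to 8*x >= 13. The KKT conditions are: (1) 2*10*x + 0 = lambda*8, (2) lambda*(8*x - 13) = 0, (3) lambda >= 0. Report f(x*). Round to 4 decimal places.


Step 1: Try lambda = 0 (constraint inactive).
x_unc = 0/(2*10) = 0.0
Check: 8*0.0 = 0.0 < 13 -- violated!
Step 2: Constraint must be active: 8*x = 13
x* = 13/8 = 1.625
lambda = (2*10*1.625 + 0)/8 = 4.0625
Step 3: Compute optimal value.
f(x*) = 10*1.625^2 + 0*1.625 = 26.4063


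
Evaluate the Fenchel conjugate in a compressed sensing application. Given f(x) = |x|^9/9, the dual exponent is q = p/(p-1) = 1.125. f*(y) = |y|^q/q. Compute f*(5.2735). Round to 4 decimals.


The conjugate exponent q satisfies 1/p + 1/q = 1.
p = 9, so q = 9/(9 - 1) = 1.125
|y|^q = 5.2735^1.125 = 6.4917
f*(5.2735) = 6.4917 / 1.125 = 5.7704


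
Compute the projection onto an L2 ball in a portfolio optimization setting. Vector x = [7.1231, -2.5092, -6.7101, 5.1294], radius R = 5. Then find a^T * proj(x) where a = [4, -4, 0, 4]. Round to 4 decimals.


Step 1: Compute ||x|| (intermediates to 6 decimals).
||x|| = sqrt(7.1231^2 + (-2.5092)^2 + (-6.7101)^2 + 5.1294^2) = 11.330085
Step 2: Project.
Since ||x|| > R, scale = R/||x|| = 5/11.330085 = 0.441303, proj(x) = scale * x
proj(x) = [3.143445, -1.107317, -2.961187, 2.26362]
Step 3: Dot product.
a^T * proj(x) = 4*3.143445 - 4*(-1.107317) + 0*(-2.961187) + 4*2.26362 = 26.0575


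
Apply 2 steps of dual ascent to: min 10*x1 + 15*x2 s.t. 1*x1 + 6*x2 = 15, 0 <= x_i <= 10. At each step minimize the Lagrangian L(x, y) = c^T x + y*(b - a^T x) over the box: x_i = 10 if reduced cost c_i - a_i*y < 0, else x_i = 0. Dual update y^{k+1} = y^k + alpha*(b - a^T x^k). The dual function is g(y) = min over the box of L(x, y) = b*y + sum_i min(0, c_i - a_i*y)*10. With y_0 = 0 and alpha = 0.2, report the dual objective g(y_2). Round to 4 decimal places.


Dual ascent for LP: min 10*x1 + 15*x2, 1*x1 + 6*x2 = 15, 0 <= x_i <= 10
Step 1: y^k = 0.0, reduced costs: (10.0, 15.0)
  x^k = (0.0, 0.0), subgradient = b - a^T x = 15.0
  y^{k+1} = 0.0 + 0.2*15.0 = 3.0
Step 2: y^k = 3.0, reduced costs: (7.0, -3.0)
  x^k = (0.0, 10.0), subgradient = b - a^T x = -45.0
  y^{k+1} = 3.0 + 0.2*-45.0 = -6.0
Dual objective at y_2 = -6.0: reduced costs (16.0, 51.0), box minimizer x = (0.0, 0.0)
g(y_2) = b*y + (c1 - a1*y)*x1 + (c2 - a2*y)*x2 = 15*(-6.0) + 16.0*0.0 + 51.0*0.0 = -90.0 + 0.0 + 0.0 = -90.0


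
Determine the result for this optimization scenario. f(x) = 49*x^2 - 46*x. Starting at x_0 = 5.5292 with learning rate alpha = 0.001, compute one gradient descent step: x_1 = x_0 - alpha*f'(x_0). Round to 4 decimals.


We compute the gradient at x_0 and apply the update.
f'(x) = 98*x - 46
f'(5.5292) = 98*5.5292 - 46 = 495.8616
x_1 = 5.5292 - 0.001*495.8616 = 5.0333


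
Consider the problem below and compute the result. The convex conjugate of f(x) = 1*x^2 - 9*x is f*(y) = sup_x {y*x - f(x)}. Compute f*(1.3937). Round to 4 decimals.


f*(y) = sup_x {y*x - a*x^2 - b*x} = sup_x {(y-b)*x - a*x^2}
FOC: (y - b) - 2a*x = 0 => x* = (y - b)/(2a)
x* = (1.3937 + 9)/(2*1) = 5.1969
f*(1.3937) = (y-b)^2/(4a) = (1.3937 + 9)^2/(4*1)
= 108.029/4 = 27.0072


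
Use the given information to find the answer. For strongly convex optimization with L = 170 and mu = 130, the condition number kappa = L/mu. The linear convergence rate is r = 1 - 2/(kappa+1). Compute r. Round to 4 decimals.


Step 1: Compute the condition number.
kappa = L/mu = 170/130 = 1.3077
Step 2: Compute the convergence rate.
r = 1 - 2/(kappa + 1) = 1 - 2*mu/(L + mu) = (L - mu)/(L + mu) = 40/300 = 0.1333


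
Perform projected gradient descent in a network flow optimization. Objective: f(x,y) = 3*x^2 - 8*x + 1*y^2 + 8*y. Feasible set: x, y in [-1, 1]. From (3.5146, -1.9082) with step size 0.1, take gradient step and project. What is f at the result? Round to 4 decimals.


Step 1: Compute gradient at (3.5146, -1.9082).
grad_x = 2*3*3.5146 - 8 = 13.0876
grad_y = 2*1*-1.9082 + 8 = 4.1836
Step 2: Gradient step.
x_raw = 3.5146 - 0.1*13.0876 = 2.2058
y_raw = -1.9082 - 0.1*4.1836 = -2.3266
Step 3: Project onto [-1, 1].
x_proj = clip(2.2058) = 1.0
y_proj = clip(-2.3266) = -1.0
Step 4: Evaluate f.
f(1.0, -1.0) = -12.0


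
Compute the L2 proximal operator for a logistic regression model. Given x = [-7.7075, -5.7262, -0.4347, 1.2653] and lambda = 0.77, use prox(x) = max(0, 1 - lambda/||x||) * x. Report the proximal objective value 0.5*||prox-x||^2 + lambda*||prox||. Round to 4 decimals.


Step 1: Compute ||x||.
||x|| = 9.6946
Step 2: Compute scaling factor.
scale = max(0, 1 - 0.77/9.6946) = 0.9206
Step 3: prox(x) = [-7.0953, -5.2714, -0.4002, 1.1648]
||prox(x)|| = 8.9246
Step 4: Proximal objective.
0.5*||prox-x||^2 = 0.2965
lambda*||prox|| = 6.8719
Total = 7.1684


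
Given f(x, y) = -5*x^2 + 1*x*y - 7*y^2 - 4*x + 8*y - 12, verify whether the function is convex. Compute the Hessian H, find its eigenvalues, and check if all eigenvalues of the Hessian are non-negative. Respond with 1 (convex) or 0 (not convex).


The Hessian of f(x,y) = -5*x^2 + 1*x*y - 7*y^2 - 4*x + 8*y - 12 is:
H = [[-10, 1], [1, -14]]
Trace = -10 - 14 = -24
Determinant = -10*-14 - (1)^2 = 139
Discriminant = (-24)^2 - 4*139 = 20.0
Eigenvalues: lambda_1 = -14.2361, lambda_2 = -9.7639
The function is not convex.

0


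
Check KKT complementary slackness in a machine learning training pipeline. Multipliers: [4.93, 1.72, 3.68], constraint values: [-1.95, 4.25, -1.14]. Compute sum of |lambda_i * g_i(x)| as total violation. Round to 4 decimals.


KKT complementary slackness check:
lambda_1 * g_1 = 4.93 * -1.95 = -9.6135
lambda_2 * g_2 = 1.72 * 4.25 = 7.31
lambda_3 * g_3 = 3.68 * -1.14 = -4.1952
Total violation = 9.6135 + 7.31 + 4.1952 = 21.1187


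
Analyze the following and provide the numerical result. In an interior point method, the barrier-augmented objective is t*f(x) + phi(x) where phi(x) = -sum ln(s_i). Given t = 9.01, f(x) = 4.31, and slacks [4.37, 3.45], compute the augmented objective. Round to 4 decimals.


Step 1: Compute log-barrier.
ln values: [1.4748, 1.2384]
phi = -(1.4748 + 1.2384) = -2.7131
Step 2: Compute augmented objective.
t*f(x) = 9.01*4.31 = 38.8331
Total = 38.8331 - 2.7131 = 36.12


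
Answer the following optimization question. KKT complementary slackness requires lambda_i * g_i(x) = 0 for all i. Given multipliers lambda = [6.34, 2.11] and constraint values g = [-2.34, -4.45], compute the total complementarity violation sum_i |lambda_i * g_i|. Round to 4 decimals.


KKT complementary slackness check:
lambda_1 * g_1 = 6.34 * -2.34 = -14.8356
lambda_2 * g_2 = 2.11 * -4.45 = -9.3895
Total violation = 14.8356 + 9.3895 = 24.2251


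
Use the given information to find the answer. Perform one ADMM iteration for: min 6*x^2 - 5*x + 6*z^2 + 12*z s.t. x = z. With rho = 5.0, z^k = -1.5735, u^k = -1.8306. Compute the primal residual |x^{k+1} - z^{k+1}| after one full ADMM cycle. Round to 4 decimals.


ADMM iteration with rho = 5.0, z^k = -1.5735, u^k = -1.8306
Step 1: x-update.
Minimize 6*x^2 - 5*x + (5.0/2)*(x + 1.5735 - 1.8306)^2
FOC: (2*6 + 5.0)*x = 5 + 5.0*(-1.5735 + 1.8306)
x^{k+1} = 0.3697
Step 2: z-update.
Minimize 6*z^2 + 12*z + (5.0/2)*(0.3697 - z - 1.8306)^2
FOC: (2*6 + 5.0)*z = -12 + 5.0*(0.3697 - 1.8306)
z^{k+1} = -1.1355
Step 3: u-update.
u^{k+1} = -1.8306 + 0.3697 + 1.1355 = -0.3253
Step 4: Primal residual = |0.3697 + 1.1355| = 1.5053


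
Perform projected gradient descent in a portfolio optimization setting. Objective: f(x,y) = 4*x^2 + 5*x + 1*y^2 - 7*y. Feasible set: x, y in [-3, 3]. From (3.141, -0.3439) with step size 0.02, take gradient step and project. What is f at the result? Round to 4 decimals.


Step 1: Compute gradient at (3.141, -0.3439).
grad_x = 2*4*3.141 + 5 = 30.128
grad_y = 2*1*-0.3439 - 7 = -7.6878
Step 2: Gradient step.
x_raw = 3.141 - 0.02*30.128 = 2.5384
y_raw = -0.3439 - 0.02*-7.6878 = -0.1901
Step 3: Project onto [-3, 3].
x_proj = clip(2.5384) = 2.5384
y_proj = clip(-0.1901) = -0.1901
Step 4: Evaluate f.
f(2.5384, -0.1901) = 39.8341


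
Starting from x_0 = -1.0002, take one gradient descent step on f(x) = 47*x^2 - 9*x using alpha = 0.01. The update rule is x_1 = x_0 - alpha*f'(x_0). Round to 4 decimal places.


We compute the gradient at x_0 and apply the update.
f'(x) = 94*x - 9
f'(-1.0002) = 94*-1.0002 - 9 = -103.0188
x_1 = -1.0002 - 0.01*-103.0188 = 0.03


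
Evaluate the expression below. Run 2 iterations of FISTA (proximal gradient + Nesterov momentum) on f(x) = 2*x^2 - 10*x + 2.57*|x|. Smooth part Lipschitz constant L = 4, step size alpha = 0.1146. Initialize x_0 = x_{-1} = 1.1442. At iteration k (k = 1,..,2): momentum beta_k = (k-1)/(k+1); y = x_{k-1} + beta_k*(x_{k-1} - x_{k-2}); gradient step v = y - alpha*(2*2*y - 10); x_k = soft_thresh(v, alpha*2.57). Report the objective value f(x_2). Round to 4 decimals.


FISTA on f(x) = 2*x^2 - 10*x + 2.57*|x|
L = 4, alpha = 0.1146
Iteration 1: beta = 0.0, y = 1.1442 + 0.0*(1.1442 - 1.1442) = 1.1442
  grad(y) = -5.4232, v = y - alpha*grad = 1.7657
  prox(v) = soft_thresh(1.7657, 0.2945) = 1.4712
Iteration 2: beta = 0.3333, y = 1.4712 + 0.3333*(1.4712 - 1.1442) = 1.5802
  grad(y) = -3.6793, v = y - alpha*grad = 2.0018
  prox(v) = soft_thresh(2.0018, 0.2945) = 1.7073
f(x_2) = 2*1.7073^2 - 10*1.7073 + 2.57*|1.7073| = -6.8555


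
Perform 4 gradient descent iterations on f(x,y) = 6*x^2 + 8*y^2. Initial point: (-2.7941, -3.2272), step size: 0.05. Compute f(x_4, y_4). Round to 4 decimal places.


Gradient descent on f(x,y) = 6*x^2 + 8*y^2.
Starting point: (-2.7941, -3.2272), alpha = 0.05
Step 1: grad_x = 2*6*-2.7941 = -33.5292, grad_y = 2*8*-3.2272 = -51.6352
  x_1 = -2.7941 - 0.05*-33.5292 = -1.1176
  y_1 = -3.2272 - 0.05*-51.6352 = -0.6454
Step 2: grad_x = 2*6*-1.1176 = -13.4117, grad_y = 2*8*-0.6454 = -10.327
  x_2 = -1.1176 - 0.05*-13.4117 = -0.4471
  y_2 = -0.6454 - 0.05*-10.327 = -0.1291
Step 3: grad_x = 2*6*-0.4471 = -5.3647, grad_y = 2*8*-0.1291 = -2.0654
  x_3 = -0.4471 - 0.05*-5.3647 = -0.1788
  y_3 = -0.1291 - 0.05*-2.0654 = -0.0258
Step 4: grad_x = 2*6*-0.1788 = -2.1459, grad_y = 2*8*-0.0258 = -0.4131
  x_4 = -0.1788 - 0.05*-2.1459 = -0.0715
  y_4 = -0.0258 - 0.05*-0.4131 = -0.0052
f(-0.0715, -0.0052) = 6*(-0.0715)^2 + 8*(-0.0052)^2 = 0.0309


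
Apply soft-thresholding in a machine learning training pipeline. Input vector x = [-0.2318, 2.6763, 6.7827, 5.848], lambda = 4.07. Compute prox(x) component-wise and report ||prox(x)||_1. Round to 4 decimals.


Soft-thresholding with lambda = 4.07:
prox(-0.2318) = sign(-0.2318)*max(|-0.2318| - 4.07, 0) = 0.0
prox(2.6763) = sign(2.6763)*max(|2.6763| - 4.07, 0) = 0.0
prox(6.7827) = sign(6.7827)*max(|6.7827| - 4.07, 0) = 2.7127
prox(5.848) = sign(5.848)*max(|5.848| - 4.07, 0) = 1.778
prox(x) = [0.0, 0.0, 2.7127, 1.778]
||prox(x)||_1 = 0.0 + 0.0 + 2.7127 + 1.778 = 4.4907


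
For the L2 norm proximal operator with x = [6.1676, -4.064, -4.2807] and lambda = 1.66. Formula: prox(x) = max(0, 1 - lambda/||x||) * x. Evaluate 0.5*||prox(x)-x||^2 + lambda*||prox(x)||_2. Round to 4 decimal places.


Step 1: Compute ||x||.
||x|| = 8.537
Step 2: Compute scaling factor.
scale = max(0, 1 - 1.66/8.537) = 0.8056
Step 3: prox(x) = [4.9683, -3.2738, -3.4483]
||prox(x)|| = 6.877
Step 4: Proximal objective.
0.5*||prox-x||^2 = 1.3778
lambda*||prox|| = 11.4158
Total = 12.7936


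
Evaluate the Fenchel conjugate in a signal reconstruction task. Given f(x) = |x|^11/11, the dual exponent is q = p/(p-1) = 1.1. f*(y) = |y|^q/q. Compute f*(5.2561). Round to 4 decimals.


The conjugate exponent q satisfies 1/p + 1/q = 1.
p = 11, so q = 11/(11 - 1) = 1.1
|y|^q = 5.2561^1.1 = 6.2048
f*(5.2561) = 6.2048 / 1.1 = 5.6408


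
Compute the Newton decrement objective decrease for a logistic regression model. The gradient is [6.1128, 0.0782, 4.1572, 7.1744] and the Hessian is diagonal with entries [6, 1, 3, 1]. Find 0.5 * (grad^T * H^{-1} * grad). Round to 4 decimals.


Step 1: H is diagonal, so H^(-1) * g = [1.0188, 0.0782, 1.3857, 7.1744].
Step 2: g^T H^(-1) g = sum_i g_i^2 / H_ii
  = (6.1128)^2/6 + (0.0782)^2/1 + (4.1572)^2/3 + (7.1744)^2/1
  = 6.2277 + 0.0061 + 5.7608 + 51.472 = 63.4666
Step 3: Objective decrease = 0.5 * g^T H^(-1) g = 31.7333


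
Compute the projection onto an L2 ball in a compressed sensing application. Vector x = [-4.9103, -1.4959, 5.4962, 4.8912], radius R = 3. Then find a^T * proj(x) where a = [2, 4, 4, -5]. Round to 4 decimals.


Step 1: Compute ||x|| (intermediates to 6 decimals).
||x|| = sqrt((-4.9103)^2 + (-1.4959)^2 + 5.4962^2 + 4.8912^2) = 8.97111
Step 2: Project.
Since ||x|| > R, scale = R/||x|| = 3/8.97111 = 0.334407, proj(x) = scale * x
proj(x) = [-1.642039, -0.500239, 1.837968, 1.635652]
Step 3: Dot product.
a^T * proj(x) = 2*(-1.642039) + 4*(-0.500239) + 4*1.837968 - 5*1.635652 = -6.1114


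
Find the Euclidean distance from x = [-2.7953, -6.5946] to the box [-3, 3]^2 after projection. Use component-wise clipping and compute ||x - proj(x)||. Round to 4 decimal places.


Project each component onto [-3, 3].
clip(-2.7953) = -2.7953, clip(-6.5946) = -3.0
Projection = [-2.7953, -3.0]
Squared diffs: [0.0, 12.9211]
Distance = sqrt(12.9211) = 3.5946


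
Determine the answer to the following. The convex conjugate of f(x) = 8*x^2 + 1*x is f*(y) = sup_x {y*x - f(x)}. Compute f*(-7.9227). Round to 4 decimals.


f*(y) = sup_x {y*x - a*x^2 - b*x} = sup_x {(y-b)*x - a*x^2}
FOC: (y - b) - 2a*x = 0 => x* = (y - b)/(2a)
x* = (-7.9227 - 1)/(2*8) = -0.5577
f*(-7.9227) = (y-b)^2/(4a) = (-7.9227 - 1)^2/(4*8)
= 79.6146/32 = 2.488


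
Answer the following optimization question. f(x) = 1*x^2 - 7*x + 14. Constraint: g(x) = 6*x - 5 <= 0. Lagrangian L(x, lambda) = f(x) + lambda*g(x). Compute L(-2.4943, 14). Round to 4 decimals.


Step 1: Evaluate f(x).
f(-2.4943) = 1*(-2.4943)^2 - 7*(-2.4943) + 14 = 37.6816
Step 2: Evaluate g(x).
g(-2.4943) = 6*-2.4943 - 5 = -19.9658
Step 3: Compute Lagrangian.
L = 37.6816 + 14*-19.9658 = -241.8396


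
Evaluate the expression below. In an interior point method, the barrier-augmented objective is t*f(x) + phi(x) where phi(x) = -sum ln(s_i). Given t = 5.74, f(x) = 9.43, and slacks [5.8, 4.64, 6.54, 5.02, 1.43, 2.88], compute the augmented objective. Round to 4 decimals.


Step 1: Compute log-barrier.
ln values: [1.7579, 1.5347, 1.8779, 1.6134, 0.3577, 1.0578]
phi = -(1.7579 + 1.5347 + 1.8779 + 1.6134 + 0.3577 + 1.0578) = -8.1994
Step 2: Compute augmented objective.
t*f(x) = 5.74*9.43 = 54.1282
Total = 54.1282 - 8.1994 = 45.9288


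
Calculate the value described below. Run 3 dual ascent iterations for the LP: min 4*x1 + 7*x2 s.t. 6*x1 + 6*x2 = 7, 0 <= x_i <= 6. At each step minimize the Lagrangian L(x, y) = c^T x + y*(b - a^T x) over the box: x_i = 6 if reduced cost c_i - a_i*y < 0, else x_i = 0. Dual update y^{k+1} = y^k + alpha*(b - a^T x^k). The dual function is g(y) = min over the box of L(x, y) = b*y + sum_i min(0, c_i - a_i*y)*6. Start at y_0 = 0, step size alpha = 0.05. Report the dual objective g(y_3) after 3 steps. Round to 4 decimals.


Dual ascent for LP: min 4*x1 + 7*x2, 6*x1 + 6*x2 = 7, 0 <= x_i <= 6
Step 1: y^k = 0.0, reduced costs: (4.0, 7.0)
  x^k = (0.0, 0.0), subgradient = b - a^T x = 7.0
  y^{k+1} = 0.0 + 0.05*7.0 = 0.35
Step 2: y^k = 0.35, reduced costs: (1.9, 4.9)
  x^k = (0.0, 0.0), subgradient = b - a^T x = 7.0
  y^{k+1} = 0.35 + 0.05*7.0 = 0.7
Step 3: y^k = 0.7, reduced costs: (-0.2, 2.8)
  x^k = (6.0, 0.0), subgradient = b - a^T x = -29.0
  y^{k+1} = 0.7 + 0.05*-29.0 = -0.75
Dual objective at y_3 = -0.75: reduced costs (8.5, 11.5), box minimizer x = (0.0, 0.0)
g(y_3) = b*y + (c1 - a1*y)*x1 + (c2 - a2*y)*x2 = 7*(-0.75) + 8.5*0.0 + 11.5*0.0 = -5.25 + 0.0 + 0.0 = -5.25


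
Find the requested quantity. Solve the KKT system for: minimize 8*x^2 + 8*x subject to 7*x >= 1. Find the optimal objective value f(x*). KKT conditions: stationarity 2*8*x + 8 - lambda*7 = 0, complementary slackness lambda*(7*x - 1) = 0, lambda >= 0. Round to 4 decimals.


Step 1: Try lambda = 0 (constraint inactive).
x_unc = -8/(2*8) = -0.5
Check: 7*-0.5 = -3.5 < 1 -- violated!
Step 2: Constraint must be active: 7*x = 1
x* = 1/7 = 0.1429 (rounded; the exact value 1/7 is used below)
lambda = (2*8*(1/7) + 8)/7 = 1.4694
Step 3: Compute optimal value.
f(x*) = 8*(1/7)^2 + 8*(1/7) = 1.3061


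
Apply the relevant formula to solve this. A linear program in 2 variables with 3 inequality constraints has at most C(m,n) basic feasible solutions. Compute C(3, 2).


Each vertex corresponds to some choice of n active constraints out of m, so the number of vertices is at most C(m, n) = m! / (n!(m-n)!).
m = 3, n = 2
Numerator: 3 * 2
Denominator: 2! = 2
C(3, 2) = 3


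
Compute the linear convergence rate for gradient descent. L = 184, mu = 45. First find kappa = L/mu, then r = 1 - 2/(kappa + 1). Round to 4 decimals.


Step 1: Compute the condition number.
kappa = L/mu = 184/45 = 4.0889
Step 2: Compute the convergence rate.
r = 1 - 2/(kappa + 1) = 1 - 2*mu/(L + mu) = (L - mu)/(L + mu) = 139/229 = 0.607


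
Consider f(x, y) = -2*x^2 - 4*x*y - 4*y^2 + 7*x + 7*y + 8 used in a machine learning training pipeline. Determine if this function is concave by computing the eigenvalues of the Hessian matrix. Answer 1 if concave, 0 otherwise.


The Hessian of f(x,y) = -2*x^2 - 4*x*y - 4*y^2 + 7*x + 7*y + 8 is:
H = [[-4, -4], [-4, -8]]
Trace = -4 - 8 = -12
Determinant = -4*-8 - (-4)^2 = 16
Discriminant = (-12)^2 - 4*16 = 80.0
Eigenvalues: lambda_1 = -10.4721, lambda_2 = -1.5279
The function is concave.

1


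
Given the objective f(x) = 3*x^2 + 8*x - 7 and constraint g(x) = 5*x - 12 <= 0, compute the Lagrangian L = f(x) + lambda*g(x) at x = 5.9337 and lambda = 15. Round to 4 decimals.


Step 1: Evaluate f(x).
f(5.9337) = 3*5.9337^2 + 8*5.9337 - 7 = 146.096
Step 2: Evaluate g(x).
g(5.9337) = 5*5.9337 - 12 = 17.6685
Step 3: Compute Lagrangian.
L = 146.096 + 15*17.6685 = 411.1235


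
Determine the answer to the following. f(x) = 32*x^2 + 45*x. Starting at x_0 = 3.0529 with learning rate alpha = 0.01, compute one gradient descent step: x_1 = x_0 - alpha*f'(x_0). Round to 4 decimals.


We compute the gradient at x_0 and apply the update.
f'(x) = 64*x + 45
f'(3.0529) = 64*3.0529 + 45 = 240.3856
x_1 = 3.0529 - 0.01*240.3856 = 0.649


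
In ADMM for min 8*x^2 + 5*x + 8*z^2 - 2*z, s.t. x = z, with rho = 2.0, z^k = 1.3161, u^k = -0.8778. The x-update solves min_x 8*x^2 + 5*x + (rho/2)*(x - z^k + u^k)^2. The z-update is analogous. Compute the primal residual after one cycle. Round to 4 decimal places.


ADMM iteration with rho = 2.0, z^k = 1.3161, u^k = -0.8778
Step 1: x-update.
Minimize 8*x^2 + 5*x + (2.0/2)*(x - 1.3161 - 0.8778)^2
FOC: (2*8 + 2.0)*x = -5 + 2.0*(1.3161 + 0.8778)
x^{k+1} = -0.034
Step 2: z-update.
Minimize 8*z^2 - 2*z + (2.0/2)*(-0.034 - z - 0.8778)^2
FOC: (2*8 + 2.0)*z = 2 + 2.0*(-0.034 - 0.8778)
z^{k+1} = 0.0098
Step 3: u-update.
u^{k+1} = -0.8778 - 0.034 - 0.0098 = -0.9216
Step 4: Primal residual = |-0.034 - 0.0098| = 0.0438


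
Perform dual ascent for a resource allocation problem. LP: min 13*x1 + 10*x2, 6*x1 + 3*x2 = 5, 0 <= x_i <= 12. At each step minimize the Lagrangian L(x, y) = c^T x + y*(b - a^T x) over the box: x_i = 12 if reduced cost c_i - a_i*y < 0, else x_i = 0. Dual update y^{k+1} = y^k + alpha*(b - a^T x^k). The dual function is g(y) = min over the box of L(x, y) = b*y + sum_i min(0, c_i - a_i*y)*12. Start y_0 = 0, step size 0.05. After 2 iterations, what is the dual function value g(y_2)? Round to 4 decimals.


Dual ascent for LP: min 13*x1 + 10*x2, 6*x1 + 3*x2 = 5, 0 <= x_i <= 12
Step 1: y^k = 0.0, reduced costs: (13.0, 10.0)
  x^k = (0.0, 0.0), subgradient = b - a^T x = 5.0
  y^{k+1} = 0.0 + 0.05*5.0 = 0.25
Step 2: y^k = 0.25, reduced costs: (11.5, 9.25)
  x^k = (0.0, 0.0), subgradient = b - a^T x = 5.0
  y^{k+1} = 0.25 + 0.05*5.0 = 0.5
Dual objective at y_2 = 0.5: reduced costs (10.0, 8.5), box minimizer x = (0.0, 0.0)
g(y_2) = b*y + (c1 - a1*y)*x1 + (c2 - a2*y)*x2 = 5*0.5 + 10.0*0.0 + 8.5*0.0 = 2.5 + 0.0 + 0.0 = 2.5


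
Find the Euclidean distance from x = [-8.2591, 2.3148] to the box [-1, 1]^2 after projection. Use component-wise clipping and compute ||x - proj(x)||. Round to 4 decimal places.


Project each component onto [-1, 1].
clip(-8.2591) = -1.0, clip(2.3148) = 1.0
Projection = [-1.0, 1.0]
Squared diffs: [52.6945, 1.7287]
Distance = sqrt(54.4232) = 7.3772


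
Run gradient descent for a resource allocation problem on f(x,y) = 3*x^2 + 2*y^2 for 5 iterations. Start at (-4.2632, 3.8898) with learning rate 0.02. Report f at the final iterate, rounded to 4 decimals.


Gradient descent on f(x,y) = 3*x^2 + 2*y^2.
Starting point: (-4.2632, 3.8898), alpha = 0.02
Step 1: grad_x = 2*3*-4.2632 = -25.5792, grad_y = 2*2*3.8898 = 15.5592
  x_1 = -4.2632 - 0.02*-25.5792 = -3.7516
  y_1 = 3.8898 - 0.02*15.5592 = 3.5786
Step 2: grad_x = 2*3*-3.7516 = -22.5097, grad_y = 2*2*3.5786 = 14.3145
  x_2 = -3.7516 - 0.02*-22.5097 = -3.3014
  y_2 = 3.5786 - 0.02*14.3145 = 3.2923
Step 3: grad_x = 2*3*-3.3014 = -19.8085, grad_y = 2*2*3.2923 = 13.1693
  x_3 = -3.3014 - 0.02*-19.8085 = -2.9053
  y_3 = 3.2923 - 0.02*13.1693 = 3.0289
Step 4: grad_x = 2*3*-2.9053 = -17.4315, grad_y = 2*2*3.0289 = 12.1158
  x_4 = -2.9053 - 0.02*-17.4315 = -2.5566
  y_4 = 3.0289 - 0.02*12.1158 = 2.7866
Step 5: grad_x = 2*3*-2.5566 = -15.3397, grad_y = 2*2*2.7866 = 11.1465
  x_5 = -2.5566 - 0.02*-15.3397 = -2.2498
  y_5 = 2.7866 - 0.02*11.1465 = 2.5637
f(-2.2498, 2.5637) = 3*(-2.2498)^2 + 2*2.5637^2 = 28.3302


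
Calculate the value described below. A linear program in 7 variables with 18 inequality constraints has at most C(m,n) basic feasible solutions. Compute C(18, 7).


Each vertex corresponds to some choice of n active constraints out of m, so the number of vertices is at most C(m, n) = m! / (n!(m-n)!).
m = 18, n = 7
Numerator: 18 * 17 * 16 * 15 * 14 * 13 * 12
Denominator: 7! = 5040
C(18, 7) = 31824


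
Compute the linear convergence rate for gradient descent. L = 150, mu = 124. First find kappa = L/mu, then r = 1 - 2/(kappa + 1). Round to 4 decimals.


Step 1: Compute the condition number.
kappa = L/mu = 150/124 = 1.2097
Step 2: Compute the convergence rate.
r = 1 - 2/(kappa + 1) = 1 - 2*mu/(L + mu) = (L - mu)/(L + mu) = 26/274 = 0.0949


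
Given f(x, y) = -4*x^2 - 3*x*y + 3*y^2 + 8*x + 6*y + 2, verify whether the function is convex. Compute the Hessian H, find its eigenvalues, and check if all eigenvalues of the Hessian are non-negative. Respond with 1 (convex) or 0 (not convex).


The Hessian of f(x,y) = -4*x^2 - 3*x*y + 3*y^2 + 8*x + 6*y + 2 is:
H = [[-8, -3], [-3, 6]]
Trace = -8 + 6 = -2
Determinant = -8*6 - (-3)^2 = -57
Discriminant = (-2)^2 - 4*-57 = 232.0
Eigenvalues: lambda_1 = -8.6158, lambda_2 = 6.6158
The function is not convex.

0


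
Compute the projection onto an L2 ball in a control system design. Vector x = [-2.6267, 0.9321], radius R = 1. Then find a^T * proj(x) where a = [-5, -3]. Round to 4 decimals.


Step 1: Compute ||x|| (intermediates to 6 decimals).
||x|| = sqrt((-2.6267)^2 + 0.9321^2) = 2.787178
Step 2: Project.
Since ||x|| > R, scale = R/||x|| = 1/2.787178 = 0.358786, proj(x) = scale * x
proj(x) = [-0.942423, 0.334424]
Step 3: Dot product.
a^T * proj(x) = -5*(-0.942423) - 3*0.334424 = 3.7088


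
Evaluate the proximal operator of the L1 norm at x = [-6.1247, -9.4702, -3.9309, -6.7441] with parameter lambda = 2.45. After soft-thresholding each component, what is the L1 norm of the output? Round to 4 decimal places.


Soft-thresholding with lambda = 2.45:
prox(-6.1247) = sign(-6.1247)*max(|-6.1247| - 2.45, 0) = -3.6747
prox(-9.4702) = sign(-9.4702)*max(|-9.4702| - 2.45, 0) = -7.0202
prox(-3.9309) = sign(-3.9309)*max(|-3.9309| - 2.45, 0) = -1.4809
prox(-6.7441) = sign(-6.7441)*max(|-6.7441| - 2.45, 0) = -4.2941
prox(x) = [-3.6747, -7.0202, -1.4809, -4.2941]
||prox(x)||_1 = 3.6747 + 7.0202 + 1.4809 + 4.2941 = 16.4699


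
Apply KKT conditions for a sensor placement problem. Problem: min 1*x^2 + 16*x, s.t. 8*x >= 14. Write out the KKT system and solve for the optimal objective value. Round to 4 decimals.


Step 1: Try lambda = 0 (constraint inactive).
x_unc = -16/(2*1) = -8.0
Check: 8*-8.0 = -64.0 < 14 -- violated!
Step 2: Constraint must be active: 8*x = 14
x* = 14/8 = 1.75
lambda = (2*1*1.75 + 16)/8 = 2.4375
Step 3: Compute optimal value.
f(x*) = 1*1.75^2 + 16*1.75 = 31.0625
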